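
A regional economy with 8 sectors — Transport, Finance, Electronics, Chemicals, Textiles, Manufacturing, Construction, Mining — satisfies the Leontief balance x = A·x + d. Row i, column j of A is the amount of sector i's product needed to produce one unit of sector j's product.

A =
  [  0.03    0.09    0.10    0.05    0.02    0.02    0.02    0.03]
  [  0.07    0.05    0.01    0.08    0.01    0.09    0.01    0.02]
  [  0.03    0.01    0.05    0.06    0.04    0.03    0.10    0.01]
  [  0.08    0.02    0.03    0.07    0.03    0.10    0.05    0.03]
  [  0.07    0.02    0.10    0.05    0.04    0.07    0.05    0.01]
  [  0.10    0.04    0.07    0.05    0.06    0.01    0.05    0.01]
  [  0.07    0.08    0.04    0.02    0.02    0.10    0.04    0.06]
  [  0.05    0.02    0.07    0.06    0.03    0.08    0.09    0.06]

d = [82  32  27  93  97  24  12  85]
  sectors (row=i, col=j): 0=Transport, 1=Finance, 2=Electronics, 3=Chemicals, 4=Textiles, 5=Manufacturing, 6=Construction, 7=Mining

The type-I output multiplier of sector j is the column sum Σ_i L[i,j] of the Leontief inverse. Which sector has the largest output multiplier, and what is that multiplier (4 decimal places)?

Transport (1.8168)

Form M = I − A:
  [  0.97   -0.09   -0.10   -0.05   -0.02   -0.02   -0.02   -0.03]
  [ -0.07    0.95   -0.01   -0.08   -0.01   -0.09   -0.01   -0.02]
  [ -0.03   -0.01    0.95   -0.06   -0.04   -0.03   -0.10   -0.01]
  [ -0.08   -0.02   -0.03    0.93   -0.03   -0.10   -0.05   -0.03]
  [ -0.07   -0.02   -0.10   -0.05    0.96   -0.07   -0.05   -0.01]
  [ -0.10   -0.04   -0.07   -0.05   -0.06    0.99   -0.05   -0.01]
  [ -0.07   -0.08   -0.04   -0.02   -0.02   -0.10    0.96   -0.06]
  [ -0.05   -0.02   -0.07   -0.06   -0.03   -0.08   -0.09    0.94]
Leontief inverse L = M⁻¹:
  [  1.0643    0.1122    0.1293    0.0842    0.0373    0.0554    0.0502    0.0446]
  [  0.1068    1.0748    0.0419    0.1118    0.0280    0.1207    0.0345    0.0341]
  [  0.0645    0.0346    1.0807    0.0872    0.0570    0.0651    0.1277    0.0265]
  [  0.1234    0.0506    0.0711    1.1059    0.0524    0.1369    0.0825    0.0483]
  [  0.1099    0.0482    0.1399    0.0854    1.0621    0.1053    0.0851    0.0266]
  [  0.1360    0.0689    0.1085    0.0842    0.0786    1.0467    0.0804    0.0267]
  [  0.1143    0.1117    0.0808    0.0589    0.0423    0.1387    1.0735    0.0792]
  [  0.0976    0.0527    0.1142    0.0995    0.0548    0.1248    0.1305    1.0827]
Total output x = L · d:
  x_0 = 1.0643·82 + 0.1122·32 + 0.1293·27 + 0.0842·93 + 0.0373·97 + 0.0554·24 + 0.0502·12 + 0.0446·85 = 111.5199
  x_1 = 0.1068·82 + 1.0748·32 + 0.0419·27 + 0.1118·93 + 0.0280·97 + 0.1207·24 + 0.0345·12 + 0.0341·85 = 63.6056
  x_2 = 0.0645·82 + 0.0346·32 + 1.0807·27 + 0.0872·93 + 0.0570·97 + 0.0651·24 + 0.1277·12 + 0.0265·85 = 54.5598
  x_3 = 0.1234·82 + 0.0506·32 + 0.0711·27 + 1.1059·93 + 0.0524·97 + 0.1369·24 + 0.0825·12 + 0.0483·85 = 129.9726
  x_4 = 0.1099·82 + 0.0482·32 + 0.1399·27 + 0.0854·93 + 1.0621·97 + 0.1053·24 + 0.0851·12 + 0.0266·85 = 131.1065
  x_5 = 0.1360·82 + 0.0689·32 + 0.1085·27 + 0.0842·93 + 0.0786·97 + 1.0467·24 + 0.0804·12 + 0.0267·85 = 60.1033
  x_6 = 0.1143·82 + 0.1117·32 + 0.0808·27 + 0.0589·93 + 0.0423·97 + 0.1387·24 + 1.0735·12 + 0.0792·85 = 47.6511
  x_7 = 0.0976·82 + 0.0527·32 + 0.1142·27 + 0.0995·93 + 0.0548·97 + 0.1248·24 + 0.1305·12 + 1.0827·85 = 123.9316
Output multipliers (column sums of L):
  Transport: 1.8168
  Finance: 1.5537
  Electronics: 1.7662
  Chemicals: 1.7170
  Textiles: 1.4125
  Manufacturing: 1.7936
  Construction: 1.6644
  Mining: 1.3688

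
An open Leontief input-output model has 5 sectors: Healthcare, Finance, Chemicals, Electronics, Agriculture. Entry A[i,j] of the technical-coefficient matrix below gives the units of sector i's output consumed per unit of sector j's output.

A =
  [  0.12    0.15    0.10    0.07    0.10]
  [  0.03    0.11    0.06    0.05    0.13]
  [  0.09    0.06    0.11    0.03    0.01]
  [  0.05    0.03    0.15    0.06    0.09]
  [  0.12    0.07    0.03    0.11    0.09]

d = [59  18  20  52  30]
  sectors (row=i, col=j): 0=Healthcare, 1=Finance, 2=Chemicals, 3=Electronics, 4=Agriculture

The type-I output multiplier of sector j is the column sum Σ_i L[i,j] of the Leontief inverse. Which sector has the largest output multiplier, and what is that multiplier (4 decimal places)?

Form M = I − A:
  [  0.88   -0.15   -0.10   -0.07   -0.10]
  [ -0.03    0.89   -0.06   -0.05   -0.13]
  [ -0.09   -0.06    0.89   -0.03   -0.01]
  [ -0.05   -0.03   -0.15    0.94   -0.09]
  [ -0.12   -0.07   -0.03   -0.11    0.91]
Leontief inverse L = M⁻¹:
  [  1.1941    0.2316    0.1773    0.1278    0.1789]
  [  0.0814    1.1624    0.1094    0.0931    0.1854]
  [  0.1318    0.1059    1.1569    0.0580    0.0481]
  [  0.1044    0.0791    0.2066    1.0980    0.1336]
  [  0.1807    0.1330    0.0949    0.1587    1.1545]
Total output x = L · d:
  x_0 = 1.1941·59 + 0.2316·18 + 0.1773·20 + 0.1278·52 + 0.1789·30 = 90.1785
  x_1 = 0.0814·59 + 1.1624·18 + 0.1094·20 + 0.0931·52 + 0.1854·30 = 38.3172
  x_2 = 0.1318·59 + 0.1059·18 + 1.1569·20 + 0.0580·52 + 0.0481·30 = 37.2789
  x_3 = 0.1044·59 + 0.0791·18 + 0.2066·20 + 1.0980·52 + 0.1336·30 = 72.8252
  x_4 = 0.1807·59 + 0.1330·18 + 0.0949·20 + 0.1587·52 + 1.1545·30 = 57.8382
Output multipliers (column sums of L):
  Healthcare: 1.6924
  Finance: 1.7120
  Chemicals: 1.7453
  Electronics: 1.5356
  Agriculture: 1.7005

Chemicals (1.7453)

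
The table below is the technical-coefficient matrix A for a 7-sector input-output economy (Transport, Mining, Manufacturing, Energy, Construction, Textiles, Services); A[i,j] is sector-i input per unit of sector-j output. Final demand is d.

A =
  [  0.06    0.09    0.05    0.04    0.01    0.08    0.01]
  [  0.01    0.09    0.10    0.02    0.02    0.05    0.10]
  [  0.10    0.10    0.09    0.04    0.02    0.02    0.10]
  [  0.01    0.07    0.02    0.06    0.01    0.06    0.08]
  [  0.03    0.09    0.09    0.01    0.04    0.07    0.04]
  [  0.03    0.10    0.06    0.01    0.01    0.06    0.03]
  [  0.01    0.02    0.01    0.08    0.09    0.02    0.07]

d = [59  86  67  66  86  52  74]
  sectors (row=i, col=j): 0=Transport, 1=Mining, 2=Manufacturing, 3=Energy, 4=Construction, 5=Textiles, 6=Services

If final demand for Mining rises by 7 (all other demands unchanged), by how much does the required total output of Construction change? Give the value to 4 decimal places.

0.9722

Form M = I − A:
  [  0.94   -0.09   -0.05   -0.04   -0.01   -0.08   -0.01]
  [ -0.01    0.91   -0.10   -0.02   -0.02   -0.05   -0.10]
  [ -0.10   -0.10    0.91   -0.04   -0.02   -0.02   -0.10]
  [ -0.01   -0.07   -0.02    0.94   -0.01   -0.06   -0.08]
  [ -0.03   -0.09   -0.09   -0.01    0.96   -0.07   -0.04]
  [ -0.03   -0.10   -0.06   -0.01   -0.01    0.94   -0.03]
  [ -0.01   -0.02   -0.01   -0.08   -0.09   -0.02    0.93]
Leontief inverse L = M⁻¹:
  [  1.0795    0.1355    0.0852    0.0576    0.0217    0.1071    0.0447]
  [  0.0326    1.1364    0.1384    0.0451    0.0418    0.0752    0.1455]
  [  0.1278    0.1563    1.1342    0.0708    0.0436    0.0543    0.1499]
  [  0.0221    0.1043    0.0456    1.0797    0.0260    0.0817    0.1130]
  [  0.0534    0.1389    0.1306    0.0299    1.0567    0.0970    0.0807]
  [  0.0476    0.1395    0.0928    0.0261    0.0228    1.0820    0.0636]
  [  0.0218    0.0530    0.0346    0.0987    0.1066    0.0430    1.0994]
Total output x = L · d:
  x_0 = 1.0795·59 + 0.1355·86 + 0.0852·67 + 0.0576·66 + 0.0217·86 + 0.1071·52 + 0.0447·74 = 95.5998
  x_1 = 0.0326·59 + 1.1364·86 + 0.1384·67 + 0.0451·66 + 0.0418·86 + 0.0752·52 + 0.1455·74 = 130.1724
  x_2 = 0.1278·59 + 0.1563·86 + 1.1342·67 + 0.0708·66 + 0.0436·86 + 0.0543·52 + 0.1499·74 = 119.3034
  x_3 = 0.0221·59 + 0.1043·86 + 0.0456·67 + 1.0797·66 + 0.0260·86 + 0.0817·52 + 0.1130·74 = 99.4329
  x_4 = 0.0534·59 + 0.1389·86 + 0.1306·67 + 0.0299·66 + 1.0567·86 + 0.0970·52 + 0.0807·74 = 127.7188
  x_5 = 0.0476·59 + 0.1395·86 + 0.0928·67 + 0.0261·66 + 0.0228·86 + 1.0820·52 + 0.0636·74 = 85.6788
  x_6 = 0.0218·59 + 0.0530·86 + 0.0346·67 + 0.0987·66 + 0.1066·86 + 0.0430·52 + 1.0994·74 = 107.4359
Δx_4 = L[4,1] · Δd_1 = 0.1389 · 7 = 0.9722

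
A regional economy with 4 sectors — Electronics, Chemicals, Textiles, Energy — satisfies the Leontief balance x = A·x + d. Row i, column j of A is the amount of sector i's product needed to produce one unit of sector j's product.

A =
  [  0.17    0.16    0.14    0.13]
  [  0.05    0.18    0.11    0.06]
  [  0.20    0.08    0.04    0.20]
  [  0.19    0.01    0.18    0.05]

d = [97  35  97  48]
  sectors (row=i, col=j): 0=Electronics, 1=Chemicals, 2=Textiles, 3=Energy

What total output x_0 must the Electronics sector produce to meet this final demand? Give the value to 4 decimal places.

Form M = I − A:
  [  0.83   -0.16   -0.14   -0.13]
  [ -0.05    0.82   -0.11   -0.06]
  [ -0.20   -0.08    0.96   -0.20]
  [ -0.19   -0.01   -0.18    0.95]
Leontief inverse L = M⁻¹:
  [  1.3499    0.2939    0.2797    0.2622]
  [  0.1563    1.2708    0.1952    0.1427]
  [  0.3653    0.1896    1.1747    0.3093]
  [  0.3408    0.1081    0.2806    1.1652]
Total output x = L · d:
  x_0 = 1.3499·97 + 0.2939·35 + 0.2797·97 + 0.2622·48 = 180.9448
  x_1 = 0.1563·97 + 1.2708·35 + 0.1952·97 + 0.1427·48 = 85.4150
  x_2 = 0.3653·97 + 0.1896·35 + 1.1747·97 + 0.3093·48 = 170.8536
  x_3 = 0.3408·97 + 0.1081·35 + 0.2806·97 + 1.1652·48 = 119.9866

180.9448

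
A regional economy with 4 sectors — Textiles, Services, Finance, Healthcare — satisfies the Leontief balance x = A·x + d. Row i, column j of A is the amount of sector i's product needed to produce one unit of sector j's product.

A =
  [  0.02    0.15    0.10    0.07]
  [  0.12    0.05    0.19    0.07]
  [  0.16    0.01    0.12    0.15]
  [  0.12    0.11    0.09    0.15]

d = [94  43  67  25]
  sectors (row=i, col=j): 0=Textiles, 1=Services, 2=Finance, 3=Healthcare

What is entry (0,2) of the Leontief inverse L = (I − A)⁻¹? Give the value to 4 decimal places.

Form M = I − A:
  [  0.98   -0.15   -0.10   -0.07]
  [ -0.12    0.95   -0.19   -0.07]
  [ -0.16   -0.01    0.88   -0.15]
  [ -0.12   -0.11   -0.09    0.85]
Leontief inverse L = M⁻¹:
  [  1.0896    0.1898    0.1788    0.1369]
  [  0.1998    1.1052    0.2773    0.1564]
  [  0.2353    0.0774    1.2042    0.2383]
  [  0.2046    0.1780    0.1886    1.2413]
Total output x = L · d:
  x_0 = 1.0896·94 + 0.1898·43 + 0.1788·67 + 0.1369·25 = 125.9852
  x_1 = 0.1998·94 + 1.1052·43 + 0.2773·67 + 0.1564·25 = 88.7916
  x_2 = 0.2353·94 + 0.0774·43 + 1.2042·67 + 0.2383·25 = 112.0783
  x_3 = 0.2046·94 + 0.1780·43 + 0.1886·67 + 1.2413·25 = 70.5557

L[0,2] = 0.1788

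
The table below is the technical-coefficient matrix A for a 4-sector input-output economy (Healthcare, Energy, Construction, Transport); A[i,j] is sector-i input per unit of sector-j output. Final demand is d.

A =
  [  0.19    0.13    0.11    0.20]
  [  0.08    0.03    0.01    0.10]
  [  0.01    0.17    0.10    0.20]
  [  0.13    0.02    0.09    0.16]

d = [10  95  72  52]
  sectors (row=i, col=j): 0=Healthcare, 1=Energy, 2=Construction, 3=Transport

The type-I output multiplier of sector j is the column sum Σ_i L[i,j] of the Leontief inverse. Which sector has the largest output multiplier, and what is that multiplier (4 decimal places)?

Transport (2.1694)

Form M = I − A:
  [  0.81   -0.13   -0.11   -0.20]
  [ -0.08    0.97   -0.01   -0.10]
  [ -0.01   -0.17    0.90   -0.20]
  [ -0.13   -0.02   -0.09    0.84]
Leontief inverse L = M⁻¹:
  [  1.3213    0.2207    0.2029    0.3892]
  [  0.1323    1.0600    0.0448    0.1683]
  [  0.0879    0.2211    1.1566    0.3226]
  [  0.2171    0.0831    0.1564    1.2893]
Total output x = L · d:
  x_0 = 1.3213·10 + 0.2207·95 + 0.2029·72 + 0.3892·52 = 69.0194
  x_1 = 0.1323·10 + 1.0600·95 + 0.0448·72 + 0.1683·52 = 113.9974
  x_2 = 0.0879·10 + 0.2211·95 + 1.1566·72 + 0.3226·52 = 121.9364
  x_3 = 0.2171·10 + 0.0831·95 + 0.1564·72 + 1.2893·52 = 88.3652
Output multipliers (column sums of L):
  Healthcare: 1.7585
  Energy: 1.5848
  Construction: 1.5606
  Transport: 2.1694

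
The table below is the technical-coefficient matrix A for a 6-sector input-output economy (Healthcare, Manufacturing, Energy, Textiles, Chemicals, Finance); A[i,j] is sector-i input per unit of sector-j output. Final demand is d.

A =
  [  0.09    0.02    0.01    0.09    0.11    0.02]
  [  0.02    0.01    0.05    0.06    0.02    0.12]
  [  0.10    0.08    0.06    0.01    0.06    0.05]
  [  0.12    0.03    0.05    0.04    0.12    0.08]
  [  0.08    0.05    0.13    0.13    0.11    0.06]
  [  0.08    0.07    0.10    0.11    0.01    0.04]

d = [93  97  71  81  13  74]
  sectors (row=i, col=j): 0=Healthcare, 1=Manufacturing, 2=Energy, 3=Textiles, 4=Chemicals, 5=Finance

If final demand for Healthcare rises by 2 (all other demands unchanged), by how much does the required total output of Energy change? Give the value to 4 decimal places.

0.2932

Form M = I − A:
  [  0.91   -0.02   -0.01   -0.09   -0.11   -0.02]
  [ -0.02    0.99   -0.05   -0.06   -0.02   -0.12]
  [ -0.10   -0.08    0.94   -0.01   -0.06   -0.05]
  [ -0.12   -0.03   -0.05    0.96   -0.12   -0.08]
  [ -0.08   -0.05   -0.13   -0.13    0.89   -0.06]
  [ -0.08   -0.07   -0.10   -0.11   -0.01    0.96]
Leontief inverse L = M⁻¹:
  [  1.1429    0.0435    0.0504    0.1389    0.1650    0.0538]
  [  0.0617    1.0338    0.0833    0.0949    0.0509    0.1459]
  [  0.1466    0.1044    1.0971    0.0553    0.1028    0.0843]
  [  0.1844    0.0630    0.1018    1.1022    0.1810    0.1202]
  [  0.1638    0.0931    0.1936    0.1972    1.1869    0.1157]
  [  0.1378    0.0981    0.1382    0.1526    0.0613    1.0805]
Total output x = L · d:
  x_0 = 1.1429·93 + 0.0435·97 + 0.0504·71 + 0.1389·81 + 0.1650·13 + 0.0538·74 = 131.4644
  x_1 = 0.0617·93 + 1.0338·97 + 0.0833·71 + 0.0949·81 + 0.0509·13 + 0.1459·74 = 131.0775
  x_2 = 0.1466·93 + 0.1044·97 + 1.0971·71 + 0.0553·81 + 0.1028·13 + 0.0843·74 = 113.7071
  x_3 = 0.1844·93 + 0.0630·97 + 0.1018·71 + 1.1022·81 + 0.1810·13 + 0.1202·74 = 131.0125
  x_4 = 0.1638·93 + 0.0931·97 + 0.1936·71 + 0.1972·81 + 1.1869·13 + 0.1157·74 = 77.9781
  x_5 = 0.1378·93 + 0.0981·97 + 0.1382·71 + 0.1526·81 + 0.0613·13 + 1.0805·74 = 125.2651
Δx_2 = L[2,0] · Δd_0 = 0.1466 · 2 = 0.2932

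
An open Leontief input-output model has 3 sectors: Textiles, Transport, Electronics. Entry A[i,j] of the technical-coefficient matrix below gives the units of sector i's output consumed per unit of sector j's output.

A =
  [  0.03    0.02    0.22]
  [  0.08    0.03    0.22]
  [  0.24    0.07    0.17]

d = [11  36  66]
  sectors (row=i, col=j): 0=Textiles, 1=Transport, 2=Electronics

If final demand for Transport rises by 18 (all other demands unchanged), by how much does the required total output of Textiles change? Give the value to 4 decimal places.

Form M = I − A:
  [  0.97   -0.02   -0.22]
  [ -0.08    0.97   -0.22]
  [ -0.24   -0.07    0.83]
Leontief inverse L = M⁻¹:
  [  1.1104    0.0450    0.3063]
  [  0.1676    1.0578    0.3248]
  [  0.3352    0.1022    1.3208]
Total output x = L · d:
  x_0 = 1.1104·11 + 0.0450·36 + 0.3063·66 = 34.0471
  x_1 = 0.1676·11 + 1.0578·36 + 0.3248·66 = 61.3631
  x_2 = 0.3352·11 + 0.1022·36 + 1.3208·66 = 94.5382
Δx_0 = L[0,1] · Δd_1 = 0.0450 · 18 = 0.8099

0.8099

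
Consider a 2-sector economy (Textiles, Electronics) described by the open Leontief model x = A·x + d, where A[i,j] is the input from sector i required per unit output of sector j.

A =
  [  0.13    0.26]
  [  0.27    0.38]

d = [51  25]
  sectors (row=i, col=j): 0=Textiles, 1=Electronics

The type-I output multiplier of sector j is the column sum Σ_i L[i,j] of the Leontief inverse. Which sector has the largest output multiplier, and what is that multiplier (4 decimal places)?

Form M = I − A:
  [  0.87   -0.26]
  [ -0.27    0.62]
Leontief inverse L = M⁻¹:
  [  1.3214    0.5541]
  [  0.5754    1.8542]
Total output x = L · d:
  x_0 = 1.3214·51 + 0.5541·25 = 81.2447
  x_1 = 0.5754·51 + 1.8542·25 = 75.7033
Output multipliers (column sums of L):
  Textiles: 1.8968
  Electronics: 2.4084

Electronics (2.4084)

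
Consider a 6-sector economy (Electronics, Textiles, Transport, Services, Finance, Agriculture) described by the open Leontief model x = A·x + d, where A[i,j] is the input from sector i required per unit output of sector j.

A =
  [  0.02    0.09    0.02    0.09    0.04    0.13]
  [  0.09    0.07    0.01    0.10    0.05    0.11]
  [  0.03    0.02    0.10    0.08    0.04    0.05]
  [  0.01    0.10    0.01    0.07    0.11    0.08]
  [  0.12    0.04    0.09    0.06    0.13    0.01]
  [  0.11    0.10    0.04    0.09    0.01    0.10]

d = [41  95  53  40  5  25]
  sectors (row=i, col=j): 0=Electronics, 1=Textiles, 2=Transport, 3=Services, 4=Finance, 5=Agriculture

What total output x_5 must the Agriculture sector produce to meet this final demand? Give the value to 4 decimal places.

60.8761

Form M = I − A:
  [  0.98   -0.09   -0.02   -0.09   -0.04   -0.13]
  [ -0.09    0.93   -0.01   -0.10   -0.05   -0.11]
  [ -0.03   -0.02    0.90   -0.08   -0.04   -0.05]
  [ -0.01   -0.10   -0.01    0.93   -0.11   -0.08]
  [ -0.12   -0.04   -0.09   -0.06    0.87   -0.01]
  [ -0.11   -0.10   -0.04   -0.09   -0.01    0.90]
Leontief inverse L = M⁻¹:
  [  1.0673    0.1435    0.0433    0.1458    0.0799    0.1880]
  [  0.1378    1.1296    0.0347    0.1609    0.0952    0.1752]
  [  0.0600    0.0560    1.1258    0.1221    0.0742    0.0897]
  [  0.0600    0.1481    0.0369    1.1229    0.1564    0.1304]
  [  0.1657    0.0896    0.1273    0.1194    1.1839    0.0657]
  [  0.1563    0.1613    0.0643    0.1547    0.0524    1.1713]
Total output x = L · d:
  x_0 = 1.0673·41 + 0.1435·95 + 0.0433·53 + 0.1458·40 + 0.0799·5 + 0.1880·25 = 70.6185
  x_1 = 0.1378·41 + 1.1296·95 + 0.0347·53 + 0.1609·40 + 0.0952·5 + 0.1752·25 = 126.0912
  x_2 = 0.0600·41 + 0.0560·95 + 1.1258·53 + 0.1221·40 + 0.0742·5 + 0.0897·25 = 74.9498
  x_3 = 0.0600·41 + 0.1481·95 + 0.0369·53 + 1.1229·40 + 0.1564·5 + 0.1304·25 = 67.4384
  x_4 = 0.1657·41 + 0.0896·95 + 0.1273·53 + 0.1194·40 + 1.1839·5 + 0.0657·25 = 34.3890
  x_5 = 0.1563·41 + 0.1613·95 + 0.0643·53 + 0.1547·40 + 0.0524·5 + 1.1713·25 = 60.8761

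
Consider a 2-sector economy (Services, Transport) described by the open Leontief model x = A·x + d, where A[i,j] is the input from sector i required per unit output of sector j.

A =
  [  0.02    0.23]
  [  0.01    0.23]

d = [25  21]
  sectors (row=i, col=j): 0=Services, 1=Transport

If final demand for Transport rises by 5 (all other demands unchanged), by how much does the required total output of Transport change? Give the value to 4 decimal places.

6.5134

Form M = I − A:
  [  0.98   -0.23]
  [ -0.01    0.77]
Leontief inverse L = M⁻¹:
  [  1.0235    0.3057]
  [  0.0133    1.3027]
Total output x = L · d:
  x_0 = 1.0235·25 + 0.3057·21 = 32.0085
  x_1 = 0.0133·25 + 1.3027·21 = 27.6884
Δx_1 = L[1,1] · Δd_1 = 1.3027 · 5 = 6.5134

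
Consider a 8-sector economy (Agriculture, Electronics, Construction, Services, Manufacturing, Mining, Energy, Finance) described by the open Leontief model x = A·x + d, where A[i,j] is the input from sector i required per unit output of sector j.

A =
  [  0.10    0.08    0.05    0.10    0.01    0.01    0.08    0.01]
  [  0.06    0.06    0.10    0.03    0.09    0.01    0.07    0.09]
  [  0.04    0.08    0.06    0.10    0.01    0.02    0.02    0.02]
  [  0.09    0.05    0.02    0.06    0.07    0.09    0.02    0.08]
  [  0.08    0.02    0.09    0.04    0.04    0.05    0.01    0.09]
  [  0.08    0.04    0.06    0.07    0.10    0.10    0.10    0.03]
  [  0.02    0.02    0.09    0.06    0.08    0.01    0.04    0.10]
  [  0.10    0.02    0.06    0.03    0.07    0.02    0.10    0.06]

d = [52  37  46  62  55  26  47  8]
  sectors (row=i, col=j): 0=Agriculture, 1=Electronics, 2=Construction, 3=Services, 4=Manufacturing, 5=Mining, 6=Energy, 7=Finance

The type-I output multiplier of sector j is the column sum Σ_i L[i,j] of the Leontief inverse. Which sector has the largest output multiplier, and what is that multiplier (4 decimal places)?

Form M = I − A:
  [  0.90   -0.08   -0.05   -0.10   -0.01   -0.01   -0.08   -0.01]
  [ -0.06    0.94   -0.10   -0.03   -0.09   -0.01   -0.07   -0.09]
  [ -0.04   -0.08    0.94   -0.10   -0.01   -0.02   -0.02   -0.02]
  [ -0.09   -0.05   -0.02    0.94   -0.07   -0.09   -0.02   -0.08]
  [ -0.08   -0.02   -0.09   -0.04    0.96   -0.05   -0.01   -0.09]
  [ -0.08   -0.04   -0.06   -0.07   -0.10    0.90   -0.10   -0.03]
  [ -0.02   -0.02   -0.09   -0.06   -0.08   -0.01    0.96   -0.10]
  [ -0.10   -0.02   -0.06   -0.03   -0.07   -0.02   -0.10    0.94]
Leontief inverse L = M⁻¹:
  [  1.1562    0.1216    0.1005    0.1522    0.0538    0.0373    0.1210    0.0582]
  [  0.1235    1.1027    0.1616    0.0862    0.1368    0.0379    0.1163    0.1443]
  [  0.0863    0.1137    1.0996    0.1404    0.0466    0.0452    0.0526    0.0586]
  [  0.1592    0.0917    0.0769    1.1153    0.1211    0.1265    0.0728    0.1304]
  [  0.1373    0.0583    0.1370    0.0902    1.0785    0.0776    0.0532    0.1290]
  [  0.1551    0.0889    0.1298    0.1380    0.1602    1.1432    0.1554    0.0930]
  [  0.0742    0.0538    0.1380    0.1055    0.1191    0.0368    1.0770    0.1450]
  [  0.1576    0.0585    0.1144    0.0835    0.1119    0.0457    0.1429    1.1080]
Total output x = L · d:
  x_0 = 1.1562·52 + 0.1216·37 + 0.1005·46 + 0.1522·62 + 0.0538·55 + 0.0373·26 + 0.1210·47 + 0.0582·8 = 88.7607
  x_1 = 0.1235·52 + 1.1027·37 + 0.1616·46 + 0.0862·62 + 0.1368·55 + 0.0379·26 + 0.1163·47 + 0.1443·8 = 75.1288
  x_2 = 0.0863·52 + 0.1137·37 + 1.0996·46 + 0.1404·62 + 0.0466·55 + 0.0452·26 + 0.0526·47 + 0.0586·8 = 74.6620
  x_3 = 0.1592·52 + 0.0917·37 + 0.0769·46 + 1.1153·62 + 0.1211·55 + 0.1265·26 + 0.0728·47 + 0.1304·8 = 98.7681
  x_4 = 0.1373·52 + 0.0583·37 + 0.1370·46 + 0.0902·62 + 1.0785·55 + 0.0776·26 + 0.0532·47 + 0.1290·8 = 86.0543
  x_5 = 0.1551·52 + 0.0889·37 + 0.1298·46 + 0.1380·62 + 0.1602·55 + 1.1432·26 + 0.1554·47 + 0.0930·8 = 72.4656
  x_6 = 0.0742·52 + 0.0538·37 + 0.1380·46 + 0.1055·62 + 0.1191·55 + 0.0368·26 + 1.0770·47 + 0.1450·8 = 78.0255
  x_7 = 0.1576·52 + 0.0585·37 + 0.1144·46 + 0.0835·62 + 0.1119·55 + 0.0457·26 + 0.1429·47 + 1.1080·8 = 43.7203
Output multipliers (column sums of L):
  Agriculture: 2.0494
  Electronics: 1.6892
  Construction: 1.9578
  Services: 1.9112
  Manufacturing: 1.8280
  Mining: 1.5502
  Energy: 1.7912
  Finance: 1.8667

Agriculture (2.0494)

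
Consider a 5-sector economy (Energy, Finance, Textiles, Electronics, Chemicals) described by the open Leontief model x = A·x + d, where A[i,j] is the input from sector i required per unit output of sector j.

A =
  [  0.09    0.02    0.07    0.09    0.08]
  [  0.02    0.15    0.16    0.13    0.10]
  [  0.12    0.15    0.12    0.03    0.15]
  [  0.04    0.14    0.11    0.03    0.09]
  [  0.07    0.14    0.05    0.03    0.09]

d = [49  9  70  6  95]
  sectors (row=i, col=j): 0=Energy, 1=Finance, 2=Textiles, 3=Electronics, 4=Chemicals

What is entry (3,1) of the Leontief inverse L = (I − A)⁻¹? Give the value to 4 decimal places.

Form M = I − A:
  [  0.91   -0.02   -0.07   -0.09   -0.08]
  [ -0.02    0.85   -0.16   -0.13   -0.10]
  [ -0.12   -0.15    0.88   -0.03   -0.15]
  [ -0.04   -0.14   -0.11    0.97   -0.09]
  [ -0.07   -0.14   -0.05   -0.03    0.91]
Leontief inverse L = M⁻¹:
  [  1.1350    0.0945    0.1315    0.1265    0.1444]
  [  0.0907    1.2961    0.2798    0.1975    0.2161]
  [  0.1930    0.2814    1.2304    0.1017    0.2608]
  [  0.0924    0.2442    0.1971    1.0837    0.1746]
  [  0.1149    0.2302    0.1273    0.0814    1.1633]
Total output x = L · d:
  x_0 = 1.1350·49 + 0.0945·9 + 0.1315·70 + 0.1265·6 + 0.1444·95 = 80.1409
  x_1 = 0.0907·49 + 1.2961·9 + 0.2798·70 + 0.1975·6 + 0.2161·95 = 57.4058
  x_2 = 0.1930·49 + 0.2814·9 + 1.2304·70 + 0.1017·6 + 0.2608·95 = 123.4986
  x_3 = 0.0924·49 + 0.2442·9 + 0.1971·70 + 1.0837·6 + 0.1746·95 = 43.6213
  x_4 = 0.1149·49 + 0.2302·9 + 0.1273·70 + 0.0814·6 + 1.1633·95 = 127.6157

L[3,1] = 0.2442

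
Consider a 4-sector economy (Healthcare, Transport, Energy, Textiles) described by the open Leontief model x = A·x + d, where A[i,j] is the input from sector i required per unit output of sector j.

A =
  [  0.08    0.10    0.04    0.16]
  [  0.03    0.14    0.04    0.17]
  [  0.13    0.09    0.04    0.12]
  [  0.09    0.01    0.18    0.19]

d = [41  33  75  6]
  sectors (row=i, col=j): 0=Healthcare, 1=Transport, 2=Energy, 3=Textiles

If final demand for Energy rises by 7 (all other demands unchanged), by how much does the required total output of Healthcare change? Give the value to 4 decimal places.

0.7269

Form M = I − A:
  [  0.92   -0.10   -0.04   -0.16]
  [ -0.03    0.86   -0.04   -0.17]
  [ -0.13   -0.09    0.96   -0.12]
  [ -0.09   -0.01   -0.18    0.81]
Leontief inverse L = M⁻¹:
  [  1.1328    0.1457    0.1038    0.2697]
  [  0.0810    1.1865    0.1054    0.2806]
  [  0.1819    0.1387    1.0977    0.2277]
  [  0.1673    0.0617    0.2568    1.3186]
Total output x = L · d:
  x_0 = 1.1328·41 + 0.1457·33 + 0.1038·75 + 0.2697·6 = 60.6589
  x_1 = 0.0810·41 + 1.1865·33 + 0.1054·75 + 0.2806·6 = 52.0694
  x_2 = 0.1819·41 + 0.1387·33 + 1.0977·75 + 0.2277·6 = 95.7286
  x_3 = 0.1673·41 + 0.0617·33 + 0.2568·75 + 1.3186·6 = 36.0631
Δx_0 = L[0,2] · Δd_2 = 0.1038 · 7 = 0.7269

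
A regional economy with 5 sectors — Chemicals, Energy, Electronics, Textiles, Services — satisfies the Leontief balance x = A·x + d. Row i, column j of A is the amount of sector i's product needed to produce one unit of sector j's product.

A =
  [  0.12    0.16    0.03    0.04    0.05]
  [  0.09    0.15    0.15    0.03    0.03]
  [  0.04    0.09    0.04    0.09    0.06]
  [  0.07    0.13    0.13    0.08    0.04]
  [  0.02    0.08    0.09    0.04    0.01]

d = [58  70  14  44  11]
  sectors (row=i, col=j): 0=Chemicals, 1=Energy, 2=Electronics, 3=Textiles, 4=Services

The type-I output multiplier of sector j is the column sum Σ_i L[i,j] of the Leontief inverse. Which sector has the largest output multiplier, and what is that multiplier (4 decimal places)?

Energy (1.9977)

Form M = I − A:
  [  0.88   -0.16   -0.03   -0.04   -0.05]
  [ -0.09    0.85   -0.15   -0.03   -0.03]
  [ -0.04   -0.09    0.96   -0.09   -0.06]
  [ -0.07   -0.13   -0.13    0.92   -0.04]
  [ -0.02   -0.08   -0.09   -0.04    0.99]
Leontief inverse L = M⁻¹:
  [  1.1734    0.2486    0.0922    0.0714    0.0753]
  [  0.1438    1.2427    0.2139    0.0703    0.0607]
  [  0.0768    0.1557    1.0919    0.1187    0.0796]
  [  0.1225    0.2221    0.1970    1.1219    0.0702]
  [  0.0473    0.1286    0.1264    0.0632    1.0266]
Total output x = L · d:
  x_0 = 1.1734·58 + 0.2486·70 + 0.0922·14 + 0.0714·44 + 0.0753·11 = 90.7232
  x_1 = 0.1438·58 + 1.2427·70 + 0.2139·14 + 0.0703·44 + 0.0607·11 = 102.0823
  x_2 = 0.0768·58 + 0.1557·70 + 1.0919·14 + 0.1187·44 + 0.0796·11 = 36.7401
  x_3 = 0.1225·58 + 0.2221·70 + 0.1970·14 + 1.1219·44 + 0.0702·11 = 75.5445
  x_4 = 0.0473·58 + 0.1286·70 + 0.1264·14 + 0.0632·44 + 1.0266·11 = 27.5853
Output multipliers (column sums of L):
  Chemicals: 1.5637
  Energy: 1.9977
  Electronics: 1.7215
  Textiles: 1.4455
  Services: 1.3124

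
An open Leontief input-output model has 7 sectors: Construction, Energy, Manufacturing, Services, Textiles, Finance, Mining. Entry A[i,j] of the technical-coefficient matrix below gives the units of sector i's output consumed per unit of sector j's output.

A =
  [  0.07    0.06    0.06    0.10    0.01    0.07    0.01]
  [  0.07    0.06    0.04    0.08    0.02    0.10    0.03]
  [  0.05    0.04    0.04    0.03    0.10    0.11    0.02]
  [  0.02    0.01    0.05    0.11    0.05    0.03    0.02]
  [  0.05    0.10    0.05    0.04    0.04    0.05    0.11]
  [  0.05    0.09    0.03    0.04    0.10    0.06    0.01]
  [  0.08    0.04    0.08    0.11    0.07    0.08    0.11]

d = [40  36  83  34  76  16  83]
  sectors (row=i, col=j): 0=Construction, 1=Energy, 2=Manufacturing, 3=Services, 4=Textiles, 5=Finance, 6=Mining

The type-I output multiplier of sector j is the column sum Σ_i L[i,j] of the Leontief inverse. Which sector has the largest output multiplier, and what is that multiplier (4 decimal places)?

Form M = I − A:
  [  0.93   -0.06   -0.06   -0.10   -0.01   -0.07   -0.01]
  [ -0.07    0.94   -0.04   -0.08   -0.02   -0.10   -0.03]
  [ -0.05   -0.04    0.96   -0.03   -0.10   -0.11   -0.02]
  [ -0.02   -0.01   -0.05    0.89   -0.05   -0.03   -0.02]
  [ -0.05   -0.10   -0.05   -0.04    0.96   -0.05   -0.11]
  [ -0.05   -0.09   -0.03   -0.04   -0.10    0.94   -0.01]
  [ -0.08   -0.04   -0.08   -0.11   -0.07   -0.08    0.89]
Leontief inverse L = M⁻¹:
  [  1.1008    0.0920    0.0882    0.1453    0.0437    0.1114    0.0274]
  [  0.1043    1.0969    0.0706    0.1281    0.0567    0.1442    0.0512]
  [  0.0852    0.0832    1.0702    0.0722    0.1374    0.1541    0.0481]
  [  0.0418    0.0335    0.0728    1.1447    0.0774    0.0592    0.0392]
  [  0.0938    0.1421    0.0886    0.0976    1.0815    0.1054    0.1449]
  [  0.0844    0.1301    0.0595    0.0833    0.1318    1.1038    0.0372]
  [  0.1314    0.0921    0.1286    0.1819    0.1253    0.1452    1.1523]
Total output x = L · d:
  x_0 = 1.1008·40 + 0.0920·36 + 0.0882·83 + 0.1453·34 + 0.0437·76 + 0.1114·16 + 0.0274·83 = 66.9862
  x_1 = 0.1043·40 + 1.0969·36 + 0.0706·83 + 0.1281·34 + 0.0567·76 + 0.1442·16 + 0.0512·83 = 64.7468
  x_2 = 0.0852·40 + 0.0832·36 + 1.0702·83 + 0.0722·34 + 0.1374·76 + 0.1541·16 + 0.0481·83 = 114.5883
  x_3 = 0.0418·40 + 0.0335·36 + 0.0728·83 + 1.1447·34 + 0.0774·76 + 0.0592·16 + 0.0392·83 = 57.9155
  x_4 = 0.0938·40 + 0.1421·36 + 0.0886·83 + 0.0976·34 + 1.0815·76 + 0.1054·16 + 0.1449·83 = 115.4383
  x_5 = 0.0844·40 + 0.1301·36 + 0.0595·83 + 0.0833·34 + 0.1318·76 + 1.1038·16 + 0.0372·83 = 46.5998
  x_6 = 0.1314·40 + 0.0921·36 + 0.1286·83 + 0.1819·34 + 0.1253·76 + 0.1452·16 + 1.1523·83 = 132.9160
Output multipliers (column sums of L):
  Construction: 1.6417
  Energy: 1.6698
  Manufacturing: 1.5785
  Services: 1.8531
  Textiles: 1.6538
  Finance: 1.8232
  Mining: 1.5003

Services (1.8531)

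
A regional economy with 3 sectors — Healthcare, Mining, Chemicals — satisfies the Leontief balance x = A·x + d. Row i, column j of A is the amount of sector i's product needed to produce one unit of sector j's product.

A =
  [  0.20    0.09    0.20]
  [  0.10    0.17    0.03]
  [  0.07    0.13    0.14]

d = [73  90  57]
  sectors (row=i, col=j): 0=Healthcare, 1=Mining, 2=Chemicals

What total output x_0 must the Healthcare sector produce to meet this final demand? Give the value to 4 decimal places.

129.6232

Form M = I − A:
  [  0.80   -0.09   -0.20]
  [ -0.10    0.83   -0.03]
  [ -0.07   -0.13    0.86]
Leontief inverse L = M⁻¹:
  [  1.3007    0.1895    0.3091]
  [  0.1614    1.2350    0.0806]
  [  0.1303    0.2021    1.2001]
Total output x = L · d:
  x_0 = 1.3007·73 + 0.1895·90 + 0.3091·57 = 129.6232
  x_1 = 0.1614·73 + 1.2350·90 + 0.0806·57 = 127.5247
  x_2 = 0.1303·73 + 0.2021·90 + 1.2001·57 = 96.1068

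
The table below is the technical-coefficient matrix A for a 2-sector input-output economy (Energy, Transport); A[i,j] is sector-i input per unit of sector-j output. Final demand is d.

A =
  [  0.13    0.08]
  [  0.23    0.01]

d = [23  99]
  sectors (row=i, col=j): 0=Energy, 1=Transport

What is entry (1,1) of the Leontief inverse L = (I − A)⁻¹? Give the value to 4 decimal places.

L[1,1] = 1.0322

Form M = I − A:
  [  0.87   -0.08]
  [ -0.23    0.99]
Leontief inverse L = M⁻¹:
  [  1.1745    0.0949]
  [  0.2729    1.0322]
Total output x = L · d:
  x_0 = 1.1745·23 + 0.0949·99 = 36.4100
  x_1 = 0.2729·23 + 1.0322·99 = 108.4589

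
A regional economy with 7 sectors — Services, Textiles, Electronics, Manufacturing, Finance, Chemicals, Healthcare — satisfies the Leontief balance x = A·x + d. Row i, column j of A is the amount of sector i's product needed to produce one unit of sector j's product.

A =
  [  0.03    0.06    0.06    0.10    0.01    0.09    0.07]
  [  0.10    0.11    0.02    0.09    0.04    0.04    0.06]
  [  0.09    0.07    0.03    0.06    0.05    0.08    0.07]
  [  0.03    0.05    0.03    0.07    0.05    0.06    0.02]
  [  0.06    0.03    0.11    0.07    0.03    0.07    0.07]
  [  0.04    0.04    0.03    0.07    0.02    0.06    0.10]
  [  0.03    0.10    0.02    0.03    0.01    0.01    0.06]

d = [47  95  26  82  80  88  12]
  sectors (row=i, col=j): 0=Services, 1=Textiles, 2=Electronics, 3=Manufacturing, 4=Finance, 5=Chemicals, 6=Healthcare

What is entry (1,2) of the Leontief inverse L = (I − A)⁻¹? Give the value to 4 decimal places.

Form M = I − A:
  [  0.97   -0.06   -0.06   -0.10   -0.01   -0.09   -0.07]
  [ -0.10    0.89   -0.02   -0.09   -0.04   -0.04   -0.06]
  [ -0.09   -0.07    0.97   -0.06   -0.05   -0.08   -0.07]
  [ -0.03   -0.05   -0.03    0.93   -0.05   -0.06   -0.02]
  [ -0.06   -0.03   -0.11   -0.07    0.97   -0.07   -0.07]
  [ -0.04   -0.04   -0.03   -0.07   -0.02    0.94   -0.10]
  [ -0.03   -0.10   -0.02   -0.03   -0.01   -0.01    0.94]
Leontief inverse L = M⁻¹:
  [  1.0645    0.1056    0.0822    0.1454    0.0308    0.1262    0.1109]
  [  0.1393    1.1625    0.0488    0.1448    0.0621    0.0819    0.1046]
  [  0.1269    0.1190    1.0588    0.1116    0.0702    0.1209    0.1164]
  [  0.0567    0.0819    0.0507    1.1059    0.0659    0.0893    0.0512]
  [  0.0975    0.0773    0.1364    0.1180    1.0517    0.1113    0.1150]
  [  0.0674    0.0797    0.0497    0.1072    0.0359    1.0889    0.1346]
  [  0.0551    0.1339    0.0339    0.0601    0.0228    0.0309    1.0853]
Total output x = L · d:
  x_0 = 1.0645·47 + 0.1056·95 + 0.0822·26 + 0.1454·82 + 0.0308·80 + 0.1262·88 + 0.1109·12 = 89.0141
  x_1 = 0.1393·47 + 1.1625·95 + 0.0488·26 + 0.1448·82 + 0.0621·80 + 0.0819·88 + 0.1046·12 = 143.5679
  x_2 = 0.1269·47 + 0.1190·95 + 1.0588·26 + 0.1116·82 + 0.0702·80 + 0.1209·88 + 0.1164·12 = 71.6018
  x_3 = 0.0567·47 + 0.0819·95 + 0.0507·26 + 1.1059·82 + 0.0659·80 + 0.0893·88 + 0.0512·12 = 116.1949
  x_4 = 0.0975·47 + 0.0773·95 + 0.1364·26 + 0.1180·82 + 1.0517·80 + 0.1113·88 + 0.1150·12 = 120.4583
  x_5 = 0.0674·47 + 0.0797·95 + 0.0497·26 + 0.1072·82 + 0.0359·80 + 1.0889·88 + 0.1346·12 = 121.1301
  x_6 = 0.0551·47 + 0.1339·95 + 0.0339·26 + 0.0601·82 + 0.0228·80 + 0.0309·88 + 1.0853·12 = 38.6819

L[1,2] = 0.0488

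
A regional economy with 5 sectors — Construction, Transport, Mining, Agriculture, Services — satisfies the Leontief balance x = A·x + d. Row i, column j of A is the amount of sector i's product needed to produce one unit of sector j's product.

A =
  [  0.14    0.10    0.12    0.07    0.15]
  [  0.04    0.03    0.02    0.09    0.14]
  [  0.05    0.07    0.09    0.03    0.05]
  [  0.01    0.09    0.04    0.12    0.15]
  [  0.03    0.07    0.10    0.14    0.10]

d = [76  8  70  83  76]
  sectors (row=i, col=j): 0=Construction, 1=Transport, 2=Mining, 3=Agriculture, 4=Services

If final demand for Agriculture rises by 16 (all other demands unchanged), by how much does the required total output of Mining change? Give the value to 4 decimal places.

1.1391

Form M = I − A:
  [  0.86   -0.10   -0.12   -0.07   -0.15]
  [ -0.04    0.97   -0.02   -0.09   -0.14]
  [ -0.05   -0.07    0.91   -0.03   -0.05]
  [ -0.01   -0.09   -0.04    0.88   -0.15]
  [ -0.03   -0.07   -0.10   -0.14    0.90]
Leontief inverse L = M⁻¹:
  [  1.1933    0.1712    0.1971    0.1610    0.2633]
  [  0.0622    1.0704    0.0608    0.1491    0.2051]
  [  0.0746    0.1029    1.1254    0.0712    0.1028]
  [  0.0332    0.1368    0.0851    1.1925    0.2303]
  [  0.0581    0.1217    0.1496    0.2104    1.1831]
Total output x = L · d:
  x_0 = 1.1933·76 + 0.1712·8 + 0.1971·70 + 0.1610·83 + 0.2633·76 = 139.2338
  x_1 = 0.0622·76 + 1.0704·8 + 0.0608·70 + 0.1491·83 + 0.2051·76 = 45.5132
  x_2 = 0.0746·76 + 0.1029·8 + 1.1254·70 + 0.0712·83 + 0.1028·76 = 99.0013
  x_3 = 0.0332·76 + 0.1368·8 + 0.0851·70 + 1.1925·83 + 0.2303·76 = 126.0612
  x_4 = 0.0581·76 + 0.1217·8 + 0.1496·70 + 0.2104·83 + 1.1831·76 = 123.2352
Δx_2 = L[2,3] · Δd_3 = 0.0712 · 16 = 1.1391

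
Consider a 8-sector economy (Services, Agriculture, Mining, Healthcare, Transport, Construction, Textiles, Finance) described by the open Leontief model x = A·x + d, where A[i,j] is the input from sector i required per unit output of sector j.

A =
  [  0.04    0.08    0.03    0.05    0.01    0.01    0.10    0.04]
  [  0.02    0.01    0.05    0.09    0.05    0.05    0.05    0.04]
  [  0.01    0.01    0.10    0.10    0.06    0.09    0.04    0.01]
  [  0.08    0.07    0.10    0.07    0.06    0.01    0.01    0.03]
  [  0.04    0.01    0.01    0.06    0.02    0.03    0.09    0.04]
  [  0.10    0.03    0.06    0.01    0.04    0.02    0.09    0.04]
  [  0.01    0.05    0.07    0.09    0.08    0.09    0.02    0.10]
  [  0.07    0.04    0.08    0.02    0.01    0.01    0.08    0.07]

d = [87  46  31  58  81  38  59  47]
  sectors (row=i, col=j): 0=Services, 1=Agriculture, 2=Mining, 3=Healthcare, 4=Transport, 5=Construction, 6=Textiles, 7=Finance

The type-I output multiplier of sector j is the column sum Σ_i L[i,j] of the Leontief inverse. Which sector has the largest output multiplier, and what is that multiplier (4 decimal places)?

Form M = I − A:
  [  0.96   -0.08   -0.03   -0.05   -0.01   -0.01   -0.10   -0.04]
  [ -0.02    0.99   -0.05   -0.09   -0.05   -0.05   -0.05   -0.04]
  [ -0.01   -0.01    0.90   -0.10   -0.06   -0.09   -0.04   -0.01]
  [ -0.08   -0.07   -0.10    0.93   -0.06   -0.01   -0.01   -0.03]
  [ -0.04   -0.01   -0.01   -0.06    0.98   -0.03   -0.09   -0.04]
  [ -0.10   -0.03   -0.06   -0.01   -0.04    0.98   -0.09   -0.04]
  [ -0.01   -0.05   -0.07   -0.09   -0.08   -0.09    0.98   -0.10]
  [ -0.07   -0.04   -0.08   -0.02   -0.01   -0.01   -0.08    0.93]
Leontief inverse L = M⁻¹:
  [  1.0643    0.1042    0.0709    0.0920    0.0391    0.0376    0.1306    0.0713]
  [  0.0498    1.0339    0.0914    0.1277    0.0771    0.0735    0.0822    0.0670]
  [  0.0447    0.0355    1.1491    0.1450    0.0931    0.1196    0.0774    0.0380]
  [  0.1092    0.0963    0.1458    1.1184    0.0897    0.0387    0.0499    0.0574]
  [  0.0637    0.0328    0.0442    0.0920    1.0434    0.0507    0.1169    0.0672]
  [  0.1253    0.0568    0.1003    0.0527    0.0676    1.0490    0.1288    0.0725]
  [  0.0530    0.0797    0.1263    0.1392    0.1145    0.1207    1.0692    0.1366]
  [  0.0950    0.0653    0.1237    0.0625    0.0380    0.0393    0.1157    1.1013]
Total output x = L · d:
  x_0 = 1.0643·87 + 0.1042·46 + 0.0709·31 + 0.0920·58 + 0.0391·81 + 0.0376·38 + 0.1306·59 + 0.0713·47 = 120.5828
  x_1 = 0.0498·87 + 1.0339·46 + 0.0914·31 + 0.1277·58 + 0.0771·81 + 0.0735·38 + 0.0822·59 + 0.0670·47 = 79.1658
  x_2 = 0.0447·87 + 0.0355·46 + 1.1491·31 + 0.1450·58 + 0.0931·81 + 0.1196·38 + 0.0774·59 + 0.0380·47 = 67.9866
  x_3 = 0.1092·87 + 0.0963·46 + 0.1458·31 + 1.1184·58 + 0.0897·81 + 0.0387·38 + 0.0499·59 + 0.0574·47 = 97.6933
  x_4 = 0.0637·87 + 0.0328·46 + 0.0442·31 + 0.0920·58 + 1.0434·81 + 0.0507·38 + 0.1169·59 + 0.0672·47 = 110.2449
  x_5 = 0.1253·87 + 0.0568·46 + 0.1003·31 + 0.0527·58 + 0.0676·81 + 1.0490·38 + 0.1288·59 + 0.0725·47 = 76.0225
  x_6 = 0.0530·87 + 0.0797·46 + 0.1263·31 + 0.1392·58 + 0.1145·81 + 0.1207·38 + 1.0692·59 + 0.1366·47 = 103.6386
  x_7 = 0.0950·87 + 0.0653·46 + 0.1237·31 + 0.0625·58 + 0.0380·81 + 0.0393·38 + 0.1157·59 + 1.1013·47 = 81.8860
Output multipliers (column sums of L):
  Services: 1.6051
  Agriculture: 1.5045
  Mining: 1.8517
  Healthcare: 1.8295
  Transport: 1.5623
  Construction: 1.5292
  Textiles: 1.7706
  Finance: 1.6113

Mining (1.8517)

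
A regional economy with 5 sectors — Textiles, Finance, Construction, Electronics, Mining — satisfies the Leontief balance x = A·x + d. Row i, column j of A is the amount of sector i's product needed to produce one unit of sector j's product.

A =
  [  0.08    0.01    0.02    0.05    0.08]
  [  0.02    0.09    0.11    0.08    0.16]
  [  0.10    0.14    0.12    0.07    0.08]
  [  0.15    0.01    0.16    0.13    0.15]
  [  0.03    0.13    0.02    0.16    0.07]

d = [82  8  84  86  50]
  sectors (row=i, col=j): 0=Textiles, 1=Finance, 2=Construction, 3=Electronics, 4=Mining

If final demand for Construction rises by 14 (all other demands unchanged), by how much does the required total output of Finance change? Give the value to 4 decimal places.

2.5871

Form M = I − A:
  [  0.92   -0.01   -0.02   -0.05   -0.08]
  [ -0.02    0.91   -0.11   -0.08   -0.16]
  [ -0.10   -0.14    0.88   -0.07   -0.08]
  [ -0.15   -0.01   -0.16    0.87   -0.15]
  [ -0.03   -0.13   -0.02   -0.16    0.93]
Leontief inverse L = M⁻¹:
  [  1.1125    0.0383    0.0499    0.0939    0.1217]
  [  0.0818    1.1661    0.1848    0.1730    0.2515]
  [  0.1668    0.2139    1.1999    0.1589    0.1800]
  [  0.2393    0.0912    0.2479    1.2388    0.2574]
  [  0.0921    0.1845    0.0959    0.2438    1.1625]
Total output x = L · d:
  x_0 = 1.1125·82 + 0.0383·8 + 0.0499·84 + 0.0939·86 + 0.1217·50 = 109.8809
  x_1 = 0.0818·82 + 1.1661·8 + 0.1848·84 + 0.1730·86 + 0.2515·50 = 59.0171
  x_2 = 0.1668·82 + 0.2139·8 + 1.1999·84 + 0.1589·86 + 0.1800·50 = 138.8473
  x_3 = 0.2393·82 + 0.0912·8 + 0.2479·84 + 1.2388·86 + 0.2574·50 = 160.5904
  x_4 = 0.0921·82 + 0.1845·8 + 0.0959·84 + 0.2438·86 + 1.1625·50 = 96.1721
Δx_1 = L[1,2] · Δd_2 = 0.1848 · 14 = 2.5871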